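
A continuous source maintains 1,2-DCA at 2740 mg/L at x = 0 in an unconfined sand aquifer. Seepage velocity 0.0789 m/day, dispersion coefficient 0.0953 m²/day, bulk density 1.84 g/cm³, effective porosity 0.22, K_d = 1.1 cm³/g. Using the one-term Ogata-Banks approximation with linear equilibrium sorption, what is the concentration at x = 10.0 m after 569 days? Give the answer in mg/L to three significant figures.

118 mg/L

Retardation factor R = 1 + ρ_b·K_d/n = 1 + 1.84 × 1.1/0.22 = 10.20.
Sorption retards both mechanisms: v_R = v/R = 0.007735 m/day, D_R = D/R = 0.009343 m²/day.
v_R·t = 0.007735 × 569 = 4.401215 m; 2√(D_R t) = 4.611 m; argument = (10.0 − 4.401215)/4.611 = 1.214.
C = C₀ × ½·erfc(1.214) = 2740 × 0.04300 = 118 mg/L.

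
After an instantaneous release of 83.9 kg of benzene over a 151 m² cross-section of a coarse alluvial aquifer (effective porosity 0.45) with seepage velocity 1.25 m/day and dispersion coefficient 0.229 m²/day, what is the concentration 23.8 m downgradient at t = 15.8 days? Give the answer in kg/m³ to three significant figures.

0.0590 kg/m³

For an instantaneous plane source, C(x,t) = M/(n_e·A·√(4πDt)) · exp(−(x−vt)²/(4Dt)), with n_e·A the pore (flow) area.
Plume center vt = 1.25 × 15.8 = 19.75 m, so the well at 23.8 m is 4.05 m downgradient of the peak.
√(4πDt) = 6.743 m, giving peak height M/(n_e·A·√(4πDt)) = 83.9/(0.45 × 151 × 6.743) = 0.1831 kg/m³.
(x−vt)²/(4Dt) = (4.05)²/(4 × 0.229 × 15.8) = 1.133; exp(−1.133) = 0.3221.
C = 0.1831 × 0.3221 = 0.0590 kg/m³.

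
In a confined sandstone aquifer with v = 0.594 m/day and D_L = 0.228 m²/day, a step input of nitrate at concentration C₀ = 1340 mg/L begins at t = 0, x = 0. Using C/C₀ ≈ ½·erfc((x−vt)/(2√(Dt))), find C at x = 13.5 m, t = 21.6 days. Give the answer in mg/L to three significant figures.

For a continuous step input, C/C₀ ≈ ½·erfc((x−vt)/(2√(Dt))).
vt = 0.594 × 21.6 = 12.8304 m and 2√(Dt) = 2√(0.228 × 21.6) = 4.438 m.
Argument (x−vt)/(2√(Dt)) = (13.5 − 12.8304)/4.438 = 0.1509; ½·erfc(0.1509) = 0.4155.
C = 1340 × 0.4155 = 557 mg/L.

557 mg/L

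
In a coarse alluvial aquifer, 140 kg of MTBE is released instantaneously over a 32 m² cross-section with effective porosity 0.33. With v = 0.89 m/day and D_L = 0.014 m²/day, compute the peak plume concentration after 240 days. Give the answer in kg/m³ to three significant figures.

The peak of an instantaneous 1D plume sits at x = vt; there the Gaussian factor is 1 and C_max = M/(n_e·A·√(4πDt)), where n_e·A is the pore area the mass is dissolved in.
√(4πDt) = √(4π × 0.014 × 240) = 6.498 m, so C_max = 140/(0.33 × 32 × 6.498) = 2.04 kg/m³.

2.04 kg/m³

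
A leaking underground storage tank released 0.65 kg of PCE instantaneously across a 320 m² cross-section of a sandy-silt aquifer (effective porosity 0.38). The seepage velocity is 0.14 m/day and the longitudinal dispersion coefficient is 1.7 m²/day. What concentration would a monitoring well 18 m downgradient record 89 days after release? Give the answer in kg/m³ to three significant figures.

For an instantaneous plane source, C(x,t) = M/(n_e·A·√(4πDt)) · exp(−(x−vt)²/(4Dt)), with n_e·A the pore (flow) area.
Plume center vt = 0.14 × 89 = 12.46 m, so the well at 18 m is 5.54 m downgradient of the peak.
√(4πDt) = 43.60 m, giving peak height M/(n_e·A·√(4πDt)) = 0.65/(0.38 × 320 × 43.60) = 0.0001226 kg/m³.
(x−vt)²/(4Dt) = (5.54)²/(4 × 1.7 × 89) = 0.05071; exp(−0.05071) = 0.9506.
C = 0.0001226 × 0.9506 = 0.000117 kg/m³.

0.000117 kg/m³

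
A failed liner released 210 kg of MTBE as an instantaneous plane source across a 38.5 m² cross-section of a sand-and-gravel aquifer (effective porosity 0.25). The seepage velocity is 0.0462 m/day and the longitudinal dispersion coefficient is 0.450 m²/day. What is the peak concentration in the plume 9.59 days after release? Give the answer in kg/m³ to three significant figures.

The peak of an instantaneous 1D plume sits at x = vt; there the Gaussian factor is 1 and C_max = M/(n_e·A·√(4πDt)), where n_e·A is the pore area the mass is dissolved in.
√(4πDt) = √(4π × 0.450 × 9.59) = 7.364 m, so C_max = 210/(0.25 × 38.5 × 7.364) = 2.96 kg/m³.

2.96 kg/m³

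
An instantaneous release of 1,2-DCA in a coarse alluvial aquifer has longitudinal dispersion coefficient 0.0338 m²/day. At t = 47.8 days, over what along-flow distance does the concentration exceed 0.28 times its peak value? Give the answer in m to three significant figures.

5.74 m

The plume is Gaussian with σ = √(2Dt) = √(2 × 0.0338 × 47.8) = 1.798 m.
C/C_peak = exp(−Δx²/(2σ²)) = 0.28 ⇒ Δx = σ·√(−2 ln 0.28) = 1.798 × 1.596 = 2.870 m.
Width = 2Δx = 5.74 m.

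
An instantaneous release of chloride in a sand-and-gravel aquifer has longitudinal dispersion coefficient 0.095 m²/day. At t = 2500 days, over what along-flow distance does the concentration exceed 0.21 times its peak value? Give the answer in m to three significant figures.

The plume is Gaussian with σ = √(2Dt) = √(2 × 0.095 × 2500) = 21.79 m.
C/C_peak = exp(−Δx²/(2σ²)) = 0.21 ⇒ Δx = σ·√(−2 ln 0.21) = 21.79 × 1.767 = 38.50 m.
Width = 2Δx = 77.0 m.

77.0 m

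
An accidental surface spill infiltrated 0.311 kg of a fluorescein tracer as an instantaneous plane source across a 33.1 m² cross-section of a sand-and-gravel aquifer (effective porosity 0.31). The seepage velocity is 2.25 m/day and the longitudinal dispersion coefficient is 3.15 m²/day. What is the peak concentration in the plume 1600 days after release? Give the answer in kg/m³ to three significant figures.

0.000120 kg/m³

The peak of an instantaneous 1D plume sits at x = vt; there the Gaussian factor is 1 and C_max = M/(n_e·A·√(4πDt)), where n_e·A is the pore area the mass is dissolved in.
√(4πDt) = √(4π × 3.15 × 1600) = 251.7 m, so C_max = 0.311/(0.31 × 33.1 × 251.7) = 0.000120 kg/m³.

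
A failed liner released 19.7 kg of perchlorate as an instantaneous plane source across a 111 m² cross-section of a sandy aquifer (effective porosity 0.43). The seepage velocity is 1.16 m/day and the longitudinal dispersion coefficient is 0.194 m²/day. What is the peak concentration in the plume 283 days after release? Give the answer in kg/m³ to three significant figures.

0.0157 kg/m³

The peak of an instantaneous 1D plume sits at x = vt; there the Gaussian factor is 1 and C_max = M/(n_e·A·√(4πDt)), where n_e·A is the pore area the mass is dissolved in.
√(4πDt) = √(4π × 0.194 × 283) = 26.27 m, so C_max = 19.7/(0.43 × 111 × 26.27) = 0.0157 kg/m³.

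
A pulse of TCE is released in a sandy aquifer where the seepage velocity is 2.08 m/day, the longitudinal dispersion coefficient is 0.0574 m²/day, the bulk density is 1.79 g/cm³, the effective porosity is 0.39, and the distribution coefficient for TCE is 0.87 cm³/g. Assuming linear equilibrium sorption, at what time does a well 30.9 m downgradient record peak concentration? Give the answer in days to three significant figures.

Retardation factor R = 1 + ρ_b·K_d/n = 1 + 1.79 × 0.87/0.39 = 4.993.
Sorption retards both mechanisms: v_R = v/R = 0.4166 m/day, D_R = D/R = 0.01150 m²/day.
Peak time from v_R²t² + 2D_R t − x² = 0: t = (√(D_R² + v_R²x²) − D_R)/v_R².
√(D_R² + v_R²x²) = √(0.01150² + 0.4166² × 30.9²) = 12.87; v_R² = 0.1736.
t = (12.87 − 0.01150)/0.1736 = 74.1 days.

74.1 days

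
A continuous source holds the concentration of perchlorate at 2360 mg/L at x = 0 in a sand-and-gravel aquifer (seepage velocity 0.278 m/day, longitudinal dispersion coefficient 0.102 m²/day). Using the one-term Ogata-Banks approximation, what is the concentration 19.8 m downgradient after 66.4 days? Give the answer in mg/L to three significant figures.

844 mg/L

For a continuous step input, C/C₀ ≈ ½·erfc((x−vt)/(2√(Dt))).
vt = 0.278 × 66.4 = 18.4592 m and 2√(Dt) = 2√(0.102 × 66.4) = 5.205 m.
Argument (x−vt)/(2√(Dt)) = (19.8 − 18.4592)/5.205 = 0.2576; ½·erfc(0.2576) = 0.3578.
C = 2360 × 0.3578 = 844 mg/L.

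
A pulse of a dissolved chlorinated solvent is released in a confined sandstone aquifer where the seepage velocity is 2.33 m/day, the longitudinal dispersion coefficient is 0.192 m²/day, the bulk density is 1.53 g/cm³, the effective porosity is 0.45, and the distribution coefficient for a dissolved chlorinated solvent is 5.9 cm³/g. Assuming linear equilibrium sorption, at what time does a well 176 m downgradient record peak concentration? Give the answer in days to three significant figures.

1590 days

Retardation factor R = 1 + ρ_b·K_d/n = 1 + 1.53 × 5.9/0.45 = 21.06.
Sorption retards both mechanisms: v_R = v/R = 0.1106 m/day, D_R = D/R = 0.009117 m²/day.
Peak time from v_R²t² + 2D_R t − x² = 0: t = (√(D_R² + v_R²x²) − D_R)/v_R².
√(D_R² + v_R²x²) = √(0.009117² + 0.1106² × 176²) = 19.47; v_R² = 0.01223.
t = (19.47 − 0.009117)/0.01223 = 1590 days.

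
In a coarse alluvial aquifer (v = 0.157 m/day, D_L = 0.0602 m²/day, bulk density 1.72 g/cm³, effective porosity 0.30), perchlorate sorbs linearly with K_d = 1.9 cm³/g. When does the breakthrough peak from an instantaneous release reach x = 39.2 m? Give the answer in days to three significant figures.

2940 days

Retardation factor R = 1 + ρ_b·K_d/n = 1 + 1.72 × 1.9/0.30 = 11.89.
Sorption retards both mechanisms: v_R = v/R = 0.01320 m/day, D_R = D/R = 0.005063 m²/day.
Peak time from v_R²t² + 2D_R t − x² = 0: t = (√(D_R² + v_R²x²) − D_R)/v_R².
√(D_R² + v_R²x²) = √(0.005063² + 0.01320² × 39.2²) = 0.5175; v_R² = 0.0001742.
t = (0.5175 − 0.005063)/0.0001742 = 2940 days.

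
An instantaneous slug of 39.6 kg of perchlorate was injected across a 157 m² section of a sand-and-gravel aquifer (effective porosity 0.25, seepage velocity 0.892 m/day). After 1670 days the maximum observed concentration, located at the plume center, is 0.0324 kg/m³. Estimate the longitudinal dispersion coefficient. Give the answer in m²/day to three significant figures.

At the plume center C_max = M/(n_e·A·√(4πDt)), so D = M²/(4πt·(n_e·A·C_max)²).
n_e·A·C_max = 0.25 × 157 × 0.0324 = 1.272 kg/m.
D = 39.6²/(4π × 1670 × 1.272²) = 0.0462 m²/day.

0.0462 m²/day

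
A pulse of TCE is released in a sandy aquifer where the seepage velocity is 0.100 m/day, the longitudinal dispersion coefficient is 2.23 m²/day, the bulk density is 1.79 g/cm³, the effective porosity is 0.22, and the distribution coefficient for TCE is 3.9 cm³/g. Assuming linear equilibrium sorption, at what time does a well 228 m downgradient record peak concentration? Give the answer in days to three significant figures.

67700 days

Retardation factor R = 1 + ρ_b·K_d/n = 1 + 1.79 × 3.9/0.22 = 32.73.
Sorption retards both mechanisms: v_R = v/R = 0.003055 m/day, D_R = D/R = 0.06813 m²/day.
Peak time from v_R²t² + 2D_R t − x² = 0: t = (√(D_R² + v_R²x²) − D_R)/v_R².
√(D_R² + v_R²x²) = √(0.06813² + 0.003055² × 228²) = 0.6999; v_R² = 9.333e-06.
t = (0.6999 − 0.06813)/9.333e-06 = 67700 days.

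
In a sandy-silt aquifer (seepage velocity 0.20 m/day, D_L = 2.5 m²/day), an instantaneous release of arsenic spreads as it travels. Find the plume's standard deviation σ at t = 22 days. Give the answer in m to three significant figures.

Dispersive spreading gives a Gaussian with σ² = 2Dt; advection only shifts the center.
σ = √(2 × 2.5 × 22) = 10.5 m.

10.5 m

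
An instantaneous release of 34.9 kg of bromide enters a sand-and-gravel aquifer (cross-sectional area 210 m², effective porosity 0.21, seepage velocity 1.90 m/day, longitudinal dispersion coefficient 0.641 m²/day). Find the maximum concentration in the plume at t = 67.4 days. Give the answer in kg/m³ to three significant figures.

0.0340 kg/m³

The peak of an instantaneous 1D plume sits at x = vt; there the Gaussian factor is 1 and C_max = M/(n_e·A·√(4πDt)), where n_e·A is the pore area the mass is dissolved in.
√(4πDt) = √(4π × 0.641 × 67.4) = 23.30 m, so C_max = 34.9/(0.21 × 210 × 23.30) = 0.0340 kg/m³.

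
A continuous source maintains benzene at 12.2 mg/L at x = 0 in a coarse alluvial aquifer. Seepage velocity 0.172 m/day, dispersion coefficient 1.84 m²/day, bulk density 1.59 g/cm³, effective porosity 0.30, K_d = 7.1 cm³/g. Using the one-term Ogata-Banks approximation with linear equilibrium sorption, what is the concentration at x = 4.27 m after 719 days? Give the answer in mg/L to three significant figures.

5.47 mg/L

Retardation factor R = 1 + ρ_b·K_d/n = 1 + 1.59 × 7.1/0.30 = 38.63.
Sorption retards both mechanisms: v_R = v/R = 0.004452 m/day, D_R = D/R = 0.04763 m²/day.
v_R·t = 0.004452 × 719 = 3.200988 m; 2√(D_R t) = 11.70 m; argument = (4.27 − 3.200988)/11.70 = 0.09137.
C = C₀ × ½·erfc(0.09137) = 12.2 × 0.4486 = 5.47 mg/L.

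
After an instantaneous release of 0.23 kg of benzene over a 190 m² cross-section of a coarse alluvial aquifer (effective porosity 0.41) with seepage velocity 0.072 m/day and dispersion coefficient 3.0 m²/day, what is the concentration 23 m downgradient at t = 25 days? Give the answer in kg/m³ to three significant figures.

2.15e-05 kg/m³

For an instantaneous plane source, C(x,t) = M/(n_e·A·√(4πDt)) · exp(−(x−vt)²/(4Dt)), with n_e·A the pore (flow) area.
Plume center vt = 0.072 × 25 = 1.8 m, so the well at 23 m is 21.2 m downgradient of the peak.
√(4πDt) = 30.70 m, giving peak height M/(n_e·A·√(4πDt)) = 0.23/(0.41 × 190 × 30.70) = 9.617e-05 kg/m³.
(x−vt)²/(4Dt) = (21.2)²/(4 × 3.0 × 25) = 1.498; exp(−1.498) = 0.2236.
C = 9.617e-05 × 0.2236 = 2.15e-05 kg/m³.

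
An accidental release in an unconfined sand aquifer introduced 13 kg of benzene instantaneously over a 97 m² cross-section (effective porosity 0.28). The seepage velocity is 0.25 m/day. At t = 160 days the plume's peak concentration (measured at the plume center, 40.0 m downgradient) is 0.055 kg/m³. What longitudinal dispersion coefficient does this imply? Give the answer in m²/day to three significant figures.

At the plume center C_max = M/(n_e·A·√(4πDt)), so D = M²/(4πt·(n_e·A·C_max)²).
n_e·A·C_max = 0.28 × 97 × 0.055 = 1.494 kg/m.
D = 13²/(4π × 160 × 1.494²) = 0.0377 m²/day.

0.0377 m²/day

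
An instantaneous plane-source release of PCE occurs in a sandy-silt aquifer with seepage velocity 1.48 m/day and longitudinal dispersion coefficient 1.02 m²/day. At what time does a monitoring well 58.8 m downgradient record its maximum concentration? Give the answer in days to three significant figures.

For the 1D instantaneous-source solution, setting ∂C/∂t = 0 at fixed x gives v²t² + 2Dt − x² = 0, so t = (√(D² + v²x²) − D)/v².
√(D² + v²x²) = √(1.02² + 1.48² × 58.8²) = 87.03; v² = 2.1904.
t = (87.03 − 1.02)/2.1904 = 39.3 days (vs. the pure-advection estimate x/v = 39.7 d).

39.3 days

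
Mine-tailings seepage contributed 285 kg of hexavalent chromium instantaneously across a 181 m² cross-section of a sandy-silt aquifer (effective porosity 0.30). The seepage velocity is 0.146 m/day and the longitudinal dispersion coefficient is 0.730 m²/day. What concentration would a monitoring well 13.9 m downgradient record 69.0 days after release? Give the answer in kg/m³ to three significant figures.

0.194 kg/m³

For an instantaneous plane source, C(x,t) = M/(n_e·A·√(4πDt)) · exp(−(x−vt)²/(4Dt)), with n_e·A the pore (flow) area.
Plume center vt = 0.146 × 69.0 = 10.074 m, so the well at 13.9 m is 3.826 m downgradient of the peak.
√(4πDt) = 25.16 m, giving peak height M/(n_e·A·√(4πDt)) = 285/(0.30 × 181 × 25.16) = 0.2086 kg/m³.
(x−vt)²/(4Dt) = (3.826)²/(4 × 0.730 × 69.0) = 0.07265; exp(−0.07265) = 0.9299.
C = 0.2086 × 0.9299 = 0.194 kg/m³.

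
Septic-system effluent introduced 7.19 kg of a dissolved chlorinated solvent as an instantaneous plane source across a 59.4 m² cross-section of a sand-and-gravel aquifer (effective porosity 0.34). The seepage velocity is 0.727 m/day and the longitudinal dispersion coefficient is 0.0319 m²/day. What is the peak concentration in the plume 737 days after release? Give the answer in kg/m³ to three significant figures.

The peak of an instantaneous 1D plume sits at x = vt; there the Gaussian factor is 1 and C_max = M/(n_e·A·√(4πDt)), where n_e·A is the pore area the mass is dissolved in.
√(4πDt) = √(4π × 0.0319 × 737) = 17.19 m, so C_max = 7.19/(0.34 × 59.4 × 17.19) = 0.0207 kg/m³.

0.0207 kg/m³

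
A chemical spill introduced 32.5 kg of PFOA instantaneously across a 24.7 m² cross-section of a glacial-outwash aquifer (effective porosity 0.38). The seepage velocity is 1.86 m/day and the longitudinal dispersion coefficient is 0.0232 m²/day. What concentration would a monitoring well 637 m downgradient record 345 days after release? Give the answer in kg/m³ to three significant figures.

For an instantaneous plane source, C(x,t) = M/(n_e·A·√(4πDt)) · exp(−(x−vt)²/(4Dt)), with n_e·A the pore (flow) area.
Plume center vt = 1.86 × 345 = 641.7 m, so the well at 637 m is 4.7 m upgradient of the peak.
√(4πDt) = 10.03 m, giving peak height M/(n_e·A·√(4πDt)) = 32.5/(0.38 × 24.7 × 10.03) = 0.3452 kg/m³.
(x−vt)²/(4Dt) = (-4.7)²/(4 × 0.0232 × 345) = 0.6900; exp(−0.6900) = 0.5016.
C = 0.3452 × 0.5016 = 0.173 kg/m³.

0.173 kg/m³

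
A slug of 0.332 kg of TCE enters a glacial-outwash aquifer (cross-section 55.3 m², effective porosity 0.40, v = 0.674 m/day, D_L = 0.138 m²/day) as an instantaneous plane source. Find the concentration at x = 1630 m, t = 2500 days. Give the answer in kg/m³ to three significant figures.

For an instantaneous plane source, C(x,t) = M/(n_e·A·√(4πDt)) · exp(−(x−vt)²/(4Dt)), with n_e·A the pore (flow) area.
Plume center vt = 0.674 × 2500 = 1685 m, so the well at 1630 m is 55 m upgradient of the peak.
√(4πDt) = 65.84 m, giving peak height M/(n_e·A·√(4πDt)) = 0.332/(0.40 × 55.3 × 65.84) = 0.0002280 kg/m³.
(x−vt)²/(4Dt) = (-55)²/(4 × 0.138 × 2500) = 2.192; exp(−2.192) = 0.1117.
C = 0.0002280 × 0.1117 = 2.55e-05 kg/m³.

2.55e-05 kg/m³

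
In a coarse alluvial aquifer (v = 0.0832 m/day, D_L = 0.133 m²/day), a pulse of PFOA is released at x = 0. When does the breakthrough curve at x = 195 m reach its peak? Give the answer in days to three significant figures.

For the 1D instantaneous-source solution, setting ∂C/∂t = 0 at fixed x gives v²t² + 2Dt − x² = 0, so t = (√(D² + v²x²) − D)/v².
√(D² + v²x²) = √(0.133² + 0.0832² × 195²) = 16.22; v² = 0.00692224.
t = (16.22 − 0.133)/0.00692224 = 2320 days (vs. the pure-advection estimate x/v = 2340 d).

2320 days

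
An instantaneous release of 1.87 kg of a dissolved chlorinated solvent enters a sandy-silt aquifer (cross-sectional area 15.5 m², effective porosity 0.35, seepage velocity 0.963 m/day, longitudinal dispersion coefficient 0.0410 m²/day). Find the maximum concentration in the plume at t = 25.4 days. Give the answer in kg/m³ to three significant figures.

The peak of an instantaneous 1D plume sits at x = vt; there the Gaussian factor is 1 and C_max = M/(n_e·A·√(4πDt)), where n_e·A is the pore area the mass is dissolved in.
√(4πDt) = √(4π × 0.0410 × 25.4) = 3.618 m, so C_max = 1.87/(0.35 × 15.5 × 3.618) = 0.0953 kg/m³.

0.0953 kg/m³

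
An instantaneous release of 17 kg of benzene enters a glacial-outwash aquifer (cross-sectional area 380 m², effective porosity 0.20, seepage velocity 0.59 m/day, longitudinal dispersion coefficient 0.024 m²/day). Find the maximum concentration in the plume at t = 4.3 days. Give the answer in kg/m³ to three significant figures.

0.196 kg/m³

The peak of an instantaneous 1D plume sits at x = vt; there the Gaussian factor is 1 and C_max = M/(n_e·A·√(4πDt)), where n_e·A is the pore area the mass is dissolved in.
√(4πDt) = √(4π × 0.024 × 4.3) = 1.139 m, so C_max = 17/(0.20 × 380 × 1.139) = 0.196 kg/m³.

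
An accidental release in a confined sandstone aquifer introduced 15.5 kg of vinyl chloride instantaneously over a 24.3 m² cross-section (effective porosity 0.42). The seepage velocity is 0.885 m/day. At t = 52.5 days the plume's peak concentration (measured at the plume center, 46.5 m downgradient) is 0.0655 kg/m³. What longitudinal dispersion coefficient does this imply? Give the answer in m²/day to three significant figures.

0.815 m²/day

At the plume center C_max = M/(n_e·A·√(4πDt)), so D = M²/(4πt·(n_e·A·C_max)²).
n_e·A·C_max = 0.42 × 24.3 × 0.0655 = 0.6685 kg/m.
D = 15.5²/(4π × 52.5 × 0.6685²) = 0.815 m²/day.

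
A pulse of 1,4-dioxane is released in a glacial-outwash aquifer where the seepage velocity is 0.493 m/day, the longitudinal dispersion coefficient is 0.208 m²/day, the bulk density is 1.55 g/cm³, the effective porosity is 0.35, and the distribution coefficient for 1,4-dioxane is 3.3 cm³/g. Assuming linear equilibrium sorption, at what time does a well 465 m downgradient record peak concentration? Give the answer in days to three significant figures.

14700 days

Retardation factor R = 1 + ρ_b·K_d/n = 1 + 1.55 × 3.3/0.35 = 15.61.
Sorption retards both mechanisms: v_R = v/R = 0.03158 m/day, D_R = D/R = 0.01332 m²/day.
Peak time from v_R²t² + 2D_R t − x² = 0: t = (√(D_R² + v_R²x²) − D_R)/v_R².
√(D_R² + v_R²x²) = √(0.01332² + 0.03158² × 465²) = 14.68; v_R² = 0.0009973.
t = (14.68 − 0.01332)/0.0009973 = 14700 days.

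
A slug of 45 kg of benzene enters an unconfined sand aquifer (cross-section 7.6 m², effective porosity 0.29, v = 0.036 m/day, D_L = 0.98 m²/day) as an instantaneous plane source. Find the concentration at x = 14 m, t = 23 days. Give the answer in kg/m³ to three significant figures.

0.177 kg/m³

For an instantaneous plane source, C(x,t) = M/(n_e·A·√(4πDt)) · exp(−(x−vt)²/(4Dt)), with n_e·A the pore (flow) area.
Plume center vt = 0.036 × 23 = 0.828 m, so the well at 14 m is 13.172 m downgradient of the peak.
√(4πDt) = 16.83 m, giving peak height M/(n_e·A·√(4πDt)) = 45/(0.29 × 7.6 × 16.83) = 1.213 kg/m³.
(x−vt)²/(4Dt) = (13.172)²/(4 × 0.98 × 23) = 1.924; exp(−1.924) = 0.1460.
C = 1.213 × 0.1460 = 0.177 kg/m³.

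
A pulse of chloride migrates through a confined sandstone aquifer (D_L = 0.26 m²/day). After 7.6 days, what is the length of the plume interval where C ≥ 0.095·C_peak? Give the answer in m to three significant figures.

The plume is Gaussian with σ = √(2Dt) = √(2 × 0.26 × 7.6) = 1.988 m.
C/C_peak = exp(−Δx²/(2σ²)) = 0.095 ⇒ Δx = σ·√(−2 ln 0.095) = 1.988 × 2.170 = 4.314 m.
Width = 2Δx = 8.63 m.

8.63 m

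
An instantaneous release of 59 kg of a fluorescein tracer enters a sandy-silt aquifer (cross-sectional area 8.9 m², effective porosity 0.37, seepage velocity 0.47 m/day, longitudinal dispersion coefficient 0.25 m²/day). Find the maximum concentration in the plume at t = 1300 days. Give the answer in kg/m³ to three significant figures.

The peak of an instantaneous 1D plume sits at x = vt; there the Gaussian factor is 1 and C_max = M/(n_e·A·√(4πDt)), where n_e·A is the pore area the mass is dissolved in.
√(4πDt) = √(4π × 0.25 × 1300) = 63.91 m, so C_max = 59/(0.37 × 8.9 × 63.91) = 0.280 kg/m³.

0.280 kg/m³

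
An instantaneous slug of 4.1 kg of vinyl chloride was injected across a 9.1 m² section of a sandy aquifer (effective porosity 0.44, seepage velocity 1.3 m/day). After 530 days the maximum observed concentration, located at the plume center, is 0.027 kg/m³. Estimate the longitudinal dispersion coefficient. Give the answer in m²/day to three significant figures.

0.216 m²/day

At the plume center C_max = M/(n_e·A·√(4πDt)), so D = M²/(4πt·(n_e·A·C_max)²).
n_e·A·C_max = 0.44 × 9.1 × 0.027 = 0.1081 kg/m.
D = 4.1²/(4π × 530 × 0.1081²) = 0.216 m²/day.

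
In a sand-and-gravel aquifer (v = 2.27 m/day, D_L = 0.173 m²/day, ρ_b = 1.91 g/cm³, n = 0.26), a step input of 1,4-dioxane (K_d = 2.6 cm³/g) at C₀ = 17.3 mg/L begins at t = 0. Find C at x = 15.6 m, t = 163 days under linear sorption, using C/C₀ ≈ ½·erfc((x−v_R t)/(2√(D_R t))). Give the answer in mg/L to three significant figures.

16.5 mg/L

Retardation factor R = 1 + ρ_b·K_d/n = 1 + 1.91 × 2.6/0.26 = 20.10.
Sorption retards both mechanisms: v_R = v/R = 0.1129 m/day, D_R = D/R = 0.008607 m²/day.
v_R·t = 0.1129 × 163 = 18.4027 m; 2√(D_R t) = 2.369 m; argument = (15.6 − 18.4027)/2.369 = -1.183.
C = C₀ × ½·erfc(-1.183) = 17.3 × 0.9528 = 16.5 mg/L.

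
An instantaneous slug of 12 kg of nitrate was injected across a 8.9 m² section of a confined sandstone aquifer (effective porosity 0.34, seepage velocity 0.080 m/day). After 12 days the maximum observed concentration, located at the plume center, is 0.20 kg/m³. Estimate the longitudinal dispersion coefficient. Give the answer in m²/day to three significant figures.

At the plume center C_max = M/(n_e·A·√(4πDt)), so D = M²/(4πt·(n_e·A·C_max)²).
n_e·A·C_max = 0.34 × 8.9 × 0.20 = 0.6052 kg/m.
D = 12²/(4π × 12 × 0.6052²) = 2.61 m²/day.

2.61 m²/day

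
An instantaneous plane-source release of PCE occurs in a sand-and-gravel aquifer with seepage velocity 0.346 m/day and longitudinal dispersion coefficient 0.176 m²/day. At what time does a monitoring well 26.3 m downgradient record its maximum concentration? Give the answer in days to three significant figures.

74.6 days

For the 1D instantaneous-source solution, setting ∂C/∂t = 0 at fixed x gives v²t² + 2Dt − x² = 0, so t = (√(D² + v²x²) − D)/v².
√(D² + v²x²) = √(0.176² + 0.346² × 26.3²) = 9.102; v² = 0.119716.
t = (9.102 − 0.176)/0.119716 = 74.6 days (vs. the pure-advection estimate x/v = 76.0 d).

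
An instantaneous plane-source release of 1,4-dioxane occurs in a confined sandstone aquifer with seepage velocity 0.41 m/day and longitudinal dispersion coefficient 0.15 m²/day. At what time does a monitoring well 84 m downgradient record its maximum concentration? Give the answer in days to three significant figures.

204 days

For the 1D instantaneous-source solution, setting ∂C/∂t = 0 at fixed x gives v²t² + 2Dt − x² = 0, so t = (√(D² + v²x²) − D)/v².
√(D² + v²x²) = √(0.15² + 0.41² × 84²) = 34.44; v² = 0.1681.
t = (34.44 − 0.15)/0.1681 = 204 days (vs. the pure-advection estimate x/v = 205 d).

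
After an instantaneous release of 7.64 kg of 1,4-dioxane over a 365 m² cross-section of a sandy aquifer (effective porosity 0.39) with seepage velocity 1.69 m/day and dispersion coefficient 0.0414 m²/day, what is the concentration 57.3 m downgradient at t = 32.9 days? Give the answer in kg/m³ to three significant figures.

0.00764 kg/m³

For an instantaneous plane source, C(x,t) = M/(n_e·A·√(4πDt)) · exp(−(x−vt)²/(4Dt)), with n_e·A the pore (flow) area.
Plume center vt = 1.69 × 32.9 = 55.601 m, so the well at 57.3 m is 1.699 m downgradient of the peak.
√(4πDt) = 4.137 m, giving peak height M/(n_e·A·√(4πDt)) = 7.64/(0.39 × 365 × 4.137) = 0.01297 kg/m³.
(x−vt)²/(4Dt) = (1.699)²/(4 × 0.0414 × 32.9) = 0.5298; exp(−0.5298) = 0.5887.
C = 0.01297 × 0.5887 = 0.00764 kg/m³.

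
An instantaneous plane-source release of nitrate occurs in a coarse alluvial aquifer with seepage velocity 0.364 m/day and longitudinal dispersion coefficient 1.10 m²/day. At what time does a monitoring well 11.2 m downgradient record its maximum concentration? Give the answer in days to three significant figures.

23.6 days

For the 1D instantaneous-source solution, setting ∂C/∂t = 0 at fixed x gives v²t² + 2Dt − x² = 0, so t = (√(D² + v²x²) − D)/v².
√(D² + v²x²) = √(1.10² + 0.364² × 11.2²) = 4.223; v² = 0.132496.
t = (4.223 − 1.10)/0.132496 = 23.6 days (vs. the pure-advection estimate x/v = 30.8 d).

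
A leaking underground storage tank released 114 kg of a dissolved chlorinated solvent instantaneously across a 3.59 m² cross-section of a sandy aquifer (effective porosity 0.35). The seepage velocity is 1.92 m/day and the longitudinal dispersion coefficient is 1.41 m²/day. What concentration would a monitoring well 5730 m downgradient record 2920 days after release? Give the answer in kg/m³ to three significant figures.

For an instantaneous plane source, C(x,t) = M/(n_e·A·√(4πDt)) · exp(−(x−vt)²/(4Dt)), with n_e·A the pore (flow) area.
Plume center vt = 1.92 × 2920 = 5606.4 m, so the well at 5730 m is 123.6 m downgradient of the peak.
√(4πDt) = 227.5 m, giving peak height M/(n_e·A·√(4πDt)) = 114/(0.35 × 3.59 × 227.5) = 0.3988 kg/m³.
(x−vt)²/(4Dt) = (123.6)²/(4 × 1.41 × 2920) = 0.9276; exp(−0.9276) = 0.3955.
C = 0.3988 × 0.3955 = 0.158 kg/m³.

0.158 kg/m³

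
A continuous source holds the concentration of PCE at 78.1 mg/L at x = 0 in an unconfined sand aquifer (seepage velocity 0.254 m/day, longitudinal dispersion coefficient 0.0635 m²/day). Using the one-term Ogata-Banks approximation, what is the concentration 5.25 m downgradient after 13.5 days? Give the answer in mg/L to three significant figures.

6.42 mg/L

For a continuous step input, C/C₀ ≈ ½·erfc((x−vt)/(2√(Dt))).
vt = 0.254 × 13.5 = 3.429 m and 2√(Dt) = 2√(0.0635 × 13.5) = 1.852 m.
Argument (x−vt)/(2√(Dt)) = (5.25 − 3.429)/1.852 = 0.9833; ½·erfc(0.9833) = 0.08217.
C = 78.1 × 0.08217 = 6.42 mg/L.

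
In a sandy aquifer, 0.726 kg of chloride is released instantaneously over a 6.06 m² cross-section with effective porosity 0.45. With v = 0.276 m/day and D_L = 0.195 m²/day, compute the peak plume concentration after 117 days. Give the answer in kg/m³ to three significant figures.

The peak of an instantaneous 1D plume sits at x = vt; there the Gaussian factor is 1 and C_max = M/(n_e·A·√(4πDt)), where n_e·A is the pore area the mass is dissolved in.
√(4πDt) = √(4π × 0.195 × 117) = 16.93 m, so C_max = 0.726/(0.45 × 6.06 × 16.93) = 0.0157 kg/m³.

0.0157 kg/m³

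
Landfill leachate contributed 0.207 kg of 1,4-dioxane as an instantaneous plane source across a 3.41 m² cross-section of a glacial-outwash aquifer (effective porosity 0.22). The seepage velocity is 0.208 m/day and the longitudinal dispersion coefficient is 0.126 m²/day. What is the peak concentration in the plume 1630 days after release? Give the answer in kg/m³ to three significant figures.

0.00543 kg/m³

The peak of an instantaneous 1D plume sits at x = vt; there the Gaussian factor is 1 and C_max = M/(n_e·A·√(4πDt)), where n_e·A is the pore area the mass is dissolved in.
√(4πDt) = √(4π × 0.126 × 1630) = 50.80 m, so C_max = 0.207/(0.22 × 3.41 × 50.80) = 0.00543 kg/m³.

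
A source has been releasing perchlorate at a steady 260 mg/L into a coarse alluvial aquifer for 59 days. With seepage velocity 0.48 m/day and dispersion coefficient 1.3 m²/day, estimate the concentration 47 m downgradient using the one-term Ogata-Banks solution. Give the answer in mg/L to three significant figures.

For a continuous step input, C/C₀ ≈ ½·erfc((x−vt)/(2√(Dt))).
vt = 0.48 × 59 = 28.32 m and 2√(Dt) = 2√(1.3 × 59) = 17.52 m.
Argument (x−vt)/(2√(Dt)) = (47 − 28.32)/17.52 = 1.066; ½·erfc(1.066) = 0.06583.
C = 260 × 0.06583 = 17.1 mg/L.

17.1 mg/L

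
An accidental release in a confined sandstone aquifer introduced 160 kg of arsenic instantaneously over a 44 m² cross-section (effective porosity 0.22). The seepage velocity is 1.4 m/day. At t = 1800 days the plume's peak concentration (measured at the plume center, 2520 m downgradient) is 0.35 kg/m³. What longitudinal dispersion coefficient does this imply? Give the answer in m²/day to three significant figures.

0.0986 m²/day

At the plume center C_max = M/(n_e·A·√(4πDt)), so D = M²/(4πt·(n_e·A·C_max)²).
n_e·A·C_max = 0.22 × 44 × 0.35 = 3.388 kg/m.
D = 160²/(4π × 1800 × 3.388²) = 0.0986 m²/day.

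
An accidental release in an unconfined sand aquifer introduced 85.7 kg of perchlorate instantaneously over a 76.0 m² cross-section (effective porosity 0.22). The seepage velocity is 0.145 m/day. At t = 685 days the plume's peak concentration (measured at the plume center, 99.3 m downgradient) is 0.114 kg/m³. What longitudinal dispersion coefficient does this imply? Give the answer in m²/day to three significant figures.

0.235 m²/day

At the plume center C_max = M/(n_e·A·√(4πDt)), so D = M²/(4πt·(n_e·A·C_max)²).
n_e·A·C_max = 0.22 × 76.0 × 0.114 = 1.906 kg/m.
D = 85.7²/(4π × 685 × 1.906²) = 0.235 m²/day.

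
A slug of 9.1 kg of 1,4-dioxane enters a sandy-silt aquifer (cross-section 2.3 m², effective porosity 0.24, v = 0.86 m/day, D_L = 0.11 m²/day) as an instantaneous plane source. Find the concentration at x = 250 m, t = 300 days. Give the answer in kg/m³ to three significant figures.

0.499 kg/m³

For an instantaneous plane source, C(x,t) = M/(n_e·A·√(4πDt)) · exp(−(x−vt)²/(4Dt)), with n_e·A the pore (flow) area.
Plume center vt = 0.86 × 300 = 258 m, so the well at 250 m is 8 m upgradient of the peak.
√(4πDt) = 20.36 m, giving peak height M/(n_e·A·√(4πDt)) = 9.1/(0.24 × 2.3 × 20.36) = 0.8097 kg/m³.
(x−vt)²/(4Dt) = (-8)²/(4 × 0.11 × 300) = 0.4848; exp(−0.4848) = 0.6158.
C = 0.8097 × 0.6158 = 0.499 kg/m³.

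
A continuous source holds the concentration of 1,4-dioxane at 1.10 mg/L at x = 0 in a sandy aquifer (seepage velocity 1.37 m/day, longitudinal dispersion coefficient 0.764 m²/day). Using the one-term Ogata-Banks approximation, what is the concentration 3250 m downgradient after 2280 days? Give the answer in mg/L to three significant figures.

0.0177 mg/L

For a continuous step input, C/C₀ ≈ ½·erfc((x−vt)/(2√(Dt))).
vt = 1.37 × 2280 = 3123.6 m and 2√(Dt) = 2√(0.764 × 2280) = 83.47 m.
Argument (x−vt)/(2√(Dt)) = (3250 − 3123.6)/83.47 = 1.514; ½·erfc(1.514) = 0.01613.
C = 1.10 × 0.01613 = 0.0177 mg/L.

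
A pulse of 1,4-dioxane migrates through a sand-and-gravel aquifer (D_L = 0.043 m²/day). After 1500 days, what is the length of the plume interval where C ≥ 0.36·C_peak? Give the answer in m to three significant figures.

32.5 m

The plume is Gaussian with σ = √(2Dt) = √(2 × 0.043 × 1500) = 11.36 m.
C/C_peak = exp(−Δx²/(2σ²)) = 0.36 ⇒ Δx = σ·√(−2 ln 0.36) = 11.36 × 1.429 = 16.23 m.
Width = 2Δx = 32.5 m.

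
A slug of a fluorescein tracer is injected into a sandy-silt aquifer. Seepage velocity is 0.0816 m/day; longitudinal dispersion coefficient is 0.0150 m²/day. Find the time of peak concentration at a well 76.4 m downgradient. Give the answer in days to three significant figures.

For the 1D instantaneous-source solution, setting ∂C/∂t = 0 at fixed x gives v²t² + 2Dt − x² = 0, so t = (√(D² + v²x²) − D)/v².
√(D² + v²x²) = √(0.0150² + 0.0816² × 76.4²) = 6.234; v² = 0.00665856.
t = (6.234 − 0.0150)/0.00665856 = 934 days (vs. the pure-advection estimate x/v = 936 d).

934 days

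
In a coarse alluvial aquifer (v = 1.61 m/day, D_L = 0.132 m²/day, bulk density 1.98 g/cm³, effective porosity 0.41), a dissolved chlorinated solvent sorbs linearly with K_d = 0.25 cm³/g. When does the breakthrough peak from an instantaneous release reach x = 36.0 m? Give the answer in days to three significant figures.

49.2 days

Retardation factor R = 1 + ρ_b·K_d/n = 1 + 1.98 × 0.25/0.41 = 2.207.
Sorption retards both mechanisms: v_R = v/R = 0.7295 m/day, D_R = D/R = 0.05981 m²/day.
Peak time from v_R²t² + 2D_R t − x² = 0: t = (√(D_R² + v_R²x²) − D_R)/v_R².
√(D_R² + v_R²x²) = √(0.05981² + 0.7295² × 36.0²) = 26.26; v_R² = 0.5322.
t = (26.26 − 0.05981)/0.5322 = 49.2 days.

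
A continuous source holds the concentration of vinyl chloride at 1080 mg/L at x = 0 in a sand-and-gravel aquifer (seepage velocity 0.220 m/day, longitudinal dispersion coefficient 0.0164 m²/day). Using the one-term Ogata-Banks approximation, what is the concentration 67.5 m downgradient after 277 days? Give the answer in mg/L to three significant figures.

For a continuous step input, C/C₀ ≈ ½·erfc((x−vt)/(2√(Dt))).
vt = 0.220 × 277 = 60.94 m and 2√(Dt) = 2√(0.0164 × 277) = 4.263 m.
Argument (x−vt)/(2√(Dt)) = (67.5 − 60.94)/4.263 = 1.539; ½·erfc(1.539) = 0.01476.
C = 1080 × 0.01476 = 15.9 mg/L.

15.9 mg/L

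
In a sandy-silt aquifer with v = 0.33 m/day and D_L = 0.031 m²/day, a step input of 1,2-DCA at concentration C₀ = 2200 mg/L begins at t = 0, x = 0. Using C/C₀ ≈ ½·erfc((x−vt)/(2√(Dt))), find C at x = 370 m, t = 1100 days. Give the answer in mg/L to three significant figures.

436 mg/L

For a continuous step input, C/C₀ ≈ ½·erfc((x−vt)/(2√(Dt))).
vt = 0.33 × 1100 = 363 m and 2√(Dt) = 2√(0.031 × 1100) = 11.68 m.
Argument (x−vt)/(2√(Dt)) = (370 − 363)/11.68 = 0.5993; ½·erfc(0.5993) = 0.1983.
C = 2200 × 0.1983 = 436 mg/L.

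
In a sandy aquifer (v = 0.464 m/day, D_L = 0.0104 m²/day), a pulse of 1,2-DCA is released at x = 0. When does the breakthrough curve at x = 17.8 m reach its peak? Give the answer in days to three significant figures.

For the 1D instantaneous-source solution, setting ∂C/∂t = 0 at fixed x gives v²t² + 2Dt − x² = 0, so t = (√(D² + v²x²) − D)/v².
√(D² + v²x²) = √(0.0104² + 0.464² × 17.8²) = 8.259; v² = 0.215296.
t = (8.259 − 0.0104)/0.215296 = 38.3 days (vs. the pure-advection estimate x/v = 38.4 d).

38.3 days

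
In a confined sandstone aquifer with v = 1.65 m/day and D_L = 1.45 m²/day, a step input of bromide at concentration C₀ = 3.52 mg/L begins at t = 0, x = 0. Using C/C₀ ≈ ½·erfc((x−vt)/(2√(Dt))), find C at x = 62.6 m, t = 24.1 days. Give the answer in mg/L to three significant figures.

0.0111 mg/L

For a continuous step input, C/C₀ ≈ ½·erfc((x−vt)/(2√(Dt))).
vt = 1.65 × 24.1 = 39.765 m and 2√(Dt) = 2√(1.45 × 24.1) = 11.82 m.
Argument (x−vt)/(2√(Dt)) = (62.6 − 39.765)/11.82 = 1.932; ½·erfc(1.932) = 0.003145.
C = 3.52 × 0.003145 = 0.0111 mg/L.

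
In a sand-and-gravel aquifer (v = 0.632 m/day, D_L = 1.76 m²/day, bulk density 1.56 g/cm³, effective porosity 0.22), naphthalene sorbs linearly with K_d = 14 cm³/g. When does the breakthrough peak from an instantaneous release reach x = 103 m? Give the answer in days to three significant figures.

15900 days

Retardation factor R = 1 + ρ_b·K_d/n = 1 + 1.56 × 14/0.22 = 100.3.
Sorption retards both mechanisms: v_R = v/R = 0.006301 m/day, D_R = D/R = 0.01755 m²/day.
Peak time from v_R²t² + 2D_R t − x² = 0: t = (√(D_R² + v_R²x²) − D_R)/v_R².
√(D_R² + v_R²x²) = √(0.01755² + 0.006301² × 103²) = 0.6492; v_R² = 3.970e-05.
t = (0.6492 − 0.01755)/3.970e-05 = 15900 days.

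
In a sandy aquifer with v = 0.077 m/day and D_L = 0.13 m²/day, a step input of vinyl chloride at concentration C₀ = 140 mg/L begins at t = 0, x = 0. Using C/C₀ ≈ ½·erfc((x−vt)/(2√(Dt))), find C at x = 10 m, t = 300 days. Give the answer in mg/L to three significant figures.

130 mg/L

For a continuous step input, C/C₀ ≈ ½·erfc((x−vt)/(2√(Dt))).
vt = 0.077 × 300 = 23.1 m and 2√(Dt) = 2√(0.13 × 300) = 12.49 m.
Argument (x−vt)/(2√(Dt)) = (10 − 23.1)/12.49 = -1.049; ½·erfc(-1.049) = 0.9310.
C = 140 × 0.9310 = 130 mg/L.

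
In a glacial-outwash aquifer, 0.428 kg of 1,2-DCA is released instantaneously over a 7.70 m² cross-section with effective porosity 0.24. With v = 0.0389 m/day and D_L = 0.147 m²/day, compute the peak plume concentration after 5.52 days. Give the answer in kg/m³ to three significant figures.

The peak of an instantaneous 1D plume sits at x = vt; there the Gaussian factor is 1 and C_max = M/(n_e·A·√(4πDt)), where n_e·A is the pore area the mass is dissolved in.
√(4πDt) = √(4π × 0.147 × 5.52) = 3.193 m, so C_max = 0.428/(0.24 × 7.70 × 3.193) = 0.0725 kg/m³.

0.0725 kg/m³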